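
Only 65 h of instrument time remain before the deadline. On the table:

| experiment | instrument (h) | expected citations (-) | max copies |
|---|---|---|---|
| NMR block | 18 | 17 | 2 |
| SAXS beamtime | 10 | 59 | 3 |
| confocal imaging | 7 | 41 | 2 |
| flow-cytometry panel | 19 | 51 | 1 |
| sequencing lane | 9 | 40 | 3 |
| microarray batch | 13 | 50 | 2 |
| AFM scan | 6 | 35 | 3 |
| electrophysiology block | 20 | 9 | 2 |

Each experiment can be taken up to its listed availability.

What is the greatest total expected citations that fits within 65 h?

369

Filling by ratio: 3×SAXS beamtime + 2×confocal imaging + 3×AFM scan for 364, with 3 h left unused.
Dropping AFM scan frees 6 h; slotting in sequencing lane (9 h) lifts the total to 369 at 65 h.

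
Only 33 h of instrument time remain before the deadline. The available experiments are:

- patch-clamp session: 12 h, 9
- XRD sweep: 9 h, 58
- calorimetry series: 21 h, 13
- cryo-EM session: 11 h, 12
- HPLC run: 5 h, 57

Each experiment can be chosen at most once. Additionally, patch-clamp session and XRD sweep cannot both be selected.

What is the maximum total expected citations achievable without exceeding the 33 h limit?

127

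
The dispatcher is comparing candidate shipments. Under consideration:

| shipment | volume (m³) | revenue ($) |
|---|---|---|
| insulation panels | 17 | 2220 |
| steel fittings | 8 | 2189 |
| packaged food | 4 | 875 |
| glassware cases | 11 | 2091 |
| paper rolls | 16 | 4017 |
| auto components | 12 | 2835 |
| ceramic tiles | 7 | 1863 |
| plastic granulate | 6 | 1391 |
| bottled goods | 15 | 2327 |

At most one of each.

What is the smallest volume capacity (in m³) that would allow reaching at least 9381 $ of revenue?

Look for the lowest-volume combination reaching 9381.
steel fittings + paper rolls + ceramic tiles + plastic granulate: 9460 revenue at 37 m³.
No combination under 37 m³ hits 9381.

37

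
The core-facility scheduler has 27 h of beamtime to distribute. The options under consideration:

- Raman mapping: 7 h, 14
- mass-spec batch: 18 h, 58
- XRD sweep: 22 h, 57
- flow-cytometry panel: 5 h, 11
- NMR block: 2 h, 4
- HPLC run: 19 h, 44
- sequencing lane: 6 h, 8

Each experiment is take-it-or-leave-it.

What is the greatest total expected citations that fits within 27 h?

A density-first pass picks mass-spec batch + flow-cytometry panel + NMR block — 73 at 25 h.
Replace flow-cytometry panel with Raman mapping: the trade gains 3 net, giving 76 at 27 h.
Runner-up mass-spec batch + flow-cytometry panel + NMR block tops out at 73.

76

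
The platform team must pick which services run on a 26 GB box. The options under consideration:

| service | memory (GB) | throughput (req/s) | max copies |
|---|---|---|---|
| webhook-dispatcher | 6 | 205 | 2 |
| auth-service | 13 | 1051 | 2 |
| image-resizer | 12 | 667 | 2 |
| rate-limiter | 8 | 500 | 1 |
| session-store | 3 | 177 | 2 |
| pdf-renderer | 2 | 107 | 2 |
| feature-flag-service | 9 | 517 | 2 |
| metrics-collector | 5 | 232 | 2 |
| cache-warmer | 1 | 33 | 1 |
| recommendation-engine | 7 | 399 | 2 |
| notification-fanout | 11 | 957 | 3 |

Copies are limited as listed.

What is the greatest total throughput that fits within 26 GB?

A density-first pass picks session-store + cache-warmer + 2×notification-fanout — 2124 at 26 GB.
Dropping session-store and cache-warmer frees 4 GB; slotting in 2×pdf-renderer (4 GB) lifts the total to 2128 at 26 GB.
No other feasible combination exceeds 2128.

2128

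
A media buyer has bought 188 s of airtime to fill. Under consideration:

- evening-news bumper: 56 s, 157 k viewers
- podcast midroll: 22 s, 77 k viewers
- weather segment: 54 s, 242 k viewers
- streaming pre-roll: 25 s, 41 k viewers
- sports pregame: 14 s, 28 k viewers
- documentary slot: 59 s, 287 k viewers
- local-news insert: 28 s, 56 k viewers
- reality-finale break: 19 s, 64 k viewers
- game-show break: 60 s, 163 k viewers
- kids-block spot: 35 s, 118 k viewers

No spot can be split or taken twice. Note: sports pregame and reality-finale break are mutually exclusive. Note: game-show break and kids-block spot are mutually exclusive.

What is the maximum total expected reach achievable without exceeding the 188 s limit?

Density check — documentary slot 4.86, weather segment 4.48, podcast midroll 3.50, kids-block spot 3.37 are the best per s.
Podcast midroll + weather segment + sports pregame + documentary slot + kids-block spot uses 184 of the 188 s and totals 752.
The closest alternative, evening-news bumper + weather segment + documentary slot + reality-finale break, reaches only 750.

752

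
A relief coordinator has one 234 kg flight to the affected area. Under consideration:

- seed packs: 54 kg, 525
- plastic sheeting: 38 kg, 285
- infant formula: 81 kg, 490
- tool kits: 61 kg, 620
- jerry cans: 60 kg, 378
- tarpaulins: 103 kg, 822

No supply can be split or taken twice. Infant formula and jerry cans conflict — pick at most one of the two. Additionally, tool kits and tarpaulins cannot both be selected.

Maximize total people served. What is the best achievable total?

Seed packs + plastic sheeting + infant formula + tool kits uses 234 of the 234 kg and totals 1920.
No other feasible combination exceeds 1920.

1920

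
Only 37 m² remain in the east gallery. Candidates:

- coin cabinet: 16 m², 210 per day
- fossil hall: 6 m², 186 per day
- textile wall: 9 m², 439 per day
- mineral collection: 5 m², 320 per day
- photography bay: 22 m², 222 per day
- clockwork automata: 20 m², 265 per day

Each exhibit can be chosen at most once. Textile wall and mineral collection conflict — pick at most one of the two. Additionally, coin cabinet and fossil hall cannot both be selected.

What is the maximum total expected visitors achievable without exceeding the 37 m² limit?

890

Ranking by ratio (expected visitors/m²): mineral collection 64.00, textile wall 48.78, fossil hall 31.00, clockwork automata 13.25.
Fossil hall + textile wall + clockwork automata uses 35 of the 37 m² and totals 890.
The closest alternative, fossil hall + textile wall + photography bay, reaches only 847.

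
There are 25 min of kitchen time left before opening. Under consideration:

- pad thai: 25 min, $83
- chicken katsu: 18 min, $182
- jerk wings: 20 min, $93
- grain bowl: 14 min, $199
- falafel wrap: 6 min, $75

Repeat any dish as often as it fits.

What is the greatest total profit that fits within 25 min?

300

A density-first pass picks grain bowl + falafel wrap — 274 at 20 min.
Replace grain bowl with 3×falafel wrap: the trade gains 26 net, giving 300 at 24 min.
The spare 1 min is too small for any remaining dish, and no exchange beats 300.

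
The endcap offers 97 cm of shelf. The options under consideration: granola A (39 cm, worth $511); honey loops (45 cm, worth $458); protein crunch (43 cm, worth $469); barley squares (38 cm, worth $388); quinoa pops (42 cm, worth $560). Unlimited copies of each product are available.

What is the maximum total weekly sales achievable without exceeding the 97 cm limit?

1120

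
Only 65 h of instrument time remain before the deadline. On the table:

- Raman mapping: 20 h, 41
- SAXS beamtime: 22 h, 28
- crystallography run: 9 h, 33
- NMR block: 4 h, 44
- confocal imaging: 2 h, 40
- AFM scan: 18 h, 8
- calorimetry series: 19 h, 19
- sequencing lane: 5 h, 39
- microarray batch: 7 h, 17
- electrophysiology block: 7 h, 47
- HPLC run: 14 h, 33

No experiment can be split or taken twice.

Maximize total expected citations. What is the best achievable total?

Taking the top-ratio experiments first gives crystallography run + NMR block + confocal imaging + sequencing lane + microarray batch + electrophysiology block + HPLC run for 253 (48 h).
The 7 h tied up in microarray batch is better spent on Raman mapping — total rises to 277 (61 h).
That's the maximum — no swap from here does better than 277.

277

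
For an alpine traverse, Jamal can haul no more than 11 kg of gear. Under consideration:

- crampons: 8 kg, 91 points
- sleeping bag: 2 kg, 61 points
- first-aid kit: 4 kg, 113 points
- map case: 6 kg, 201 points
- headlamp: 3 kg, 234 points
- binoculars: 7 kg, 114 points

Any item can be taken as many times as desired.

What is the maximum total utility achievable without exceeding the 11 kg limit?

Best packing: sleeping bag + 3×headlamp — 11 kg, 763 total.
That's the maximum — no swap from here does better than 763.

763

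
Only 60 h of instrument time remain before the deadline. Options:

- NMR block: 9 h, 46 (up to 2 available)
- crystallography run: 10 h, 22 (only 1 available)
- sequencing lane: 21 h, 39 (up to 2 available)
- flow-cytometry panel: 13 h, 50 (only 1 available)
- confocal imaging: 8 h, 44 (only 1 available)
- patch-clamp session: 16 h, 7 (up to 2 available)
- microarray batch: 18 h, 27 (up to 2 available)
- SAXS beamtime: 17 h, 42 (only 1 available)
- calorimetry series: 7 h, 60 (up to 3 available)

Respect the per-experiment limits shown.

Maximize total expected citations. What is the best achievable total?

366

Ranking by ratio (expected citations/h): calorimetry series 8.57, confocal imaging 5.50, NMR block 5.11, flow-cytometry panel 3.85.
Best packing: 2×NMR block + flow-cytometry panel + confocal imaging + 3×calorimetry series — 60 h, 366 total.
No other feasible combination exceeds 366.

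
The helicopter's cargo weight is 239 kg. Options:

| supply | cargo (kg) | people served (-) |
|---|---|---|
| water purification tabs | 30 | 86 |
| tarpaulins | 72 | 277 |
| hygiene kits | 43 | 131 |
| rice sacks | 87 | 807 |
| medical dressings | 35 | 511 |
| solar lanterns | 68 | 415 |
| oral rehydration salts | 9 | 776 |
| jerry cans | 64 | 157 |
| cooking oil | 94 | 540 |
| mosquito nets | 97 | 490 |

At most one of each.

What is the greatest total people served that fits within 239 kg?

2634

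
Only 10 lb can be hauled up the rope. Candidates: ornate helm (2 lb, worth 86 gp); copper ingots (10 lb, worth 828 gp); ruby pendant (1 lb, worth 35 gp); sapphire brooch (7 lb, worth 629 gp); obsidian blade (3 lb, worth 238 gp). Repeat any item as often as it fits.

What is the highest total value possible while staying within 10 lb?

867

Sapphire brooch + obsidian blade uses 10 of the 10 lb and totals 867.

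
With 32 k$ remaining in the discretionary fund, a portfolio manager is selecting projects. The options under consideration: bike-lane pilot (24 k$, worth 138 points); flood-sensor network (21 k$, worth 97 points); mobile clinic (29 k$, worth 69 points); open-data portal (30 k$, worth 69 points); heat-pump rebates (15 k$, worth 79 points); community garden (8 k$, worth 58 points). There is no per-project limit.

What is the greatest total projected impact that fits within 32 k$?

Taking 4×community garden: 32 k$ used, 232 in projected impact.

232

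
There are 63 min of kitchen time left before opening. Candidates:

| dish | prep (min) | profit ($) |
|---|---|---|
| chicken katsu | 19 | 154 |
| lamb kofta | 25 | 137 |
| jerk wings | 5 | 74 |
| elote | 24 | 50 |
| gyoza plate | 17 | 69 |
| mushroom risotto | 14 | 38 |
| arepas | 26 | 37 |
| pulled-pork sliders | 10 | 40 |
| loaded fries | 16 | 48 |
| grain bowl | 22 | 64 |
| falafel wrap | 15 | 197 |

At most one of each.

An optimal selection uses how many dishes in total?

Best achievable profit is 503.
chicken katsu + jerk wings + mushroom risotto + pulled-pork sliders + falafel wrap hits 503 at 63 min.
All optima have 5 dishes.

5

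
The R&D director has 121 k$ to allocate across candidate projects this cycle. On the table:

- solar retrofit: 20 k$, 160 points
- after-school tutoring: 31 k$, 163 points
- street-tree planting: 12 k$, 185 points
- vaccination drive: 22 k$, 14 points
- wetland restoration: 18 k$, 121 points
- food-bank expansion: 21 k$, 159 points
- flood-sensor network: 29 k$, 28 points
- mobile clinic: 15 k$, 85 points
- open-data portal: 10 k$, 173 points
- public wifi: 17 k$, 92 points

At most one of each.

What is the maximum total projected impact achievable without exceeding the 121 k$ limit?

975

Taking solar retrofit + street-tree planting + wetland restoration + food-bank expansion + mobile clinic + open-data portal + public wifi: 113 k$ used, 975 in projected impact.
Next best is solar retrofit + after-school tutoring + street-tree planting + wetland restoration + food-bank expansion + open-data portal at 961 (112 k$) — short by 14.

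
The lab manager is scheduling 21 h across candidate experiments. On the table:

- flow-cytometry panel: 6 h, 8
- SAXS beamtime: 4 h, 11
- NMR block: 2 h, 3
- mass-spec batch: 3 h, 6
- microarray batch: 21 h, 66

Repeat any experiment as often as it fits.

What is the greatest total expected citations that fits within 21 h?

66

Taking microarray batch: 21 h used, 66 in expected citations.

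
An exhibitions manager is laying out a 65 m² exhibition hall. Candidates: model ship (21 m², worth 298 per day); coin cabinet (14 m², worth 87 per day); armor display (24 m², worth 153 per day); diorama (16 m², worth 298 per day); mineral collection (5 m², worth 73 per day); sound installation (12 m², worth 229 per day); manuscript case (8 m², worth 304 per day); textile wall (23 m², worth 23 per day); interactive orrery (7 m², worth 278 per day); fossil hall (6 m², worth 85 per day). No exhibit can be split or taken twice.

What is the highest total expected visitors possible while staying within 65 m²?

Ranking by ratio (expected visitors/m²): interactive orrery 39.71, manuscript case 38.00, sound installation 19.08.
Filling by ratio: diorama + mineral collection + sound installation + manuscript case + interactive orrery + fossil hall for 1267, with 11 m² left unused.
The 11 m² tied up in mineral collection and fossil hall is better spent on model ship — total rises to 1407 (64 m²).
The closest alternative, model ship + diorama + mineral collection + manuscript case + interactive orrery + fossil hall, reaches only 1336.

1407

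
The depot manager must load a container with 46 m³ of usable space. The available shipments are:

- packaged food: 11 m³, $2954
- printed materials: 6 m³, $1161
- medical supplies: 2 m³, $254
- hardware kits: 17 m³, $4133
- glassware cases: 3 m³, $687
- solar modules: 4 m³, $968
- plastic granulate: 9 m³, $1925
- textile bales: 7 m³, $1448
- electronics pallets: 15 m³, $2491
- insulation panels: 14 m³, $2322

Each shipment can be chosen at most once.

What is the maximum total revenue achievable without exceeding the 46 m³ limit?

By revenue per m³: packaged food 268.55, hardware kits 243.12, solar modules 242.00 lead.
Packaged food + medical supplies + hardware kits + glassware cases + solar modules + plastic granulate uses 46 of the 46 m³ and totals 10921.

10921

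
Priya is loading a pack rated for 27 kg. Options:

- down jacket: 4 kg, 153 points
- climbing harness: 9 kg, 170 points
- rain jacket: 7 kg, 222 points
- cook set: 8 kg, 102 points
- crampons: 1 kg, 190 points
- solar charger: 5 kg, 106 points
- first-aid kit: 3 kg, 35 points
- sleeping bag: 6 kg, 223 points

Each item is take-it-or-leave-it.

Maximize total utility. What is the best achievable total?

958

A density-first pass picks down jacket + rain jacket + crampons + solar charger + first-aid kit + sleeping bag — 929 at 26 kg.
Dropping solar charger and first-aid kit frees 8 kg; slotting in climbing harness (9 kg) lifts the total to 958 at 27 kg.
An exhaustive check of the 256 subsets confirms 958.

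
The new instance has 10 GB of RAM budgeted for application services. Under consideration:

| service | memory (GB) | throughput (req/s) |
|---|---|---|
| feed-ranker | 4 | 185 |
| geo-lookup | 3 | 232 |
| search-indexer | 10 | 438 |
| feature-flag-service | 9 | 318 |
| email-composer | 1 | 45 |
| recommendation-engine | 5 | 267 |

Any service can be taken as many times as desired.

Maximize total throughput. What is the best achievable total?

Density check — geo-lookup 77.33, recommendation-engine 53.40, feed-ranker 46.25 are the best per GB.
3×geo-lookup + email-composer uses 10 of the 10 GB and totals 741.
Nothing else within 10 GB beats 741.

741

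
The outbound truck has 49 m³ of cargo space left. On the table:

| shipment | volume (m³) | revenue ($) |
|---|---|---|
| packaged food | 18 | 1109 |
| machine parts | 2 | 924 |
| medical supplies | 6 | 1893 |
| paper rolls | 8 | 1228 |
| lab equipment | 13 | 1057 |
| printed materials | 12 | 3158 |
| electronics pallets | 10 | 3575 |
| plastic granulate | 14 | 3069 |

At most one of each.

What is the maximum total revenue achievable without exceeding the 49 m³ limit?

The ratio ordering already packs tightly: machine parts + medical supplies + printed materials + electronics pallets + plastic granulate, 44 m³, 12619.
Next best is machine parts + paper rolls + printed materials + electronics pallets + plastic granulate at 11954 (46 m³) — short by 665.

12619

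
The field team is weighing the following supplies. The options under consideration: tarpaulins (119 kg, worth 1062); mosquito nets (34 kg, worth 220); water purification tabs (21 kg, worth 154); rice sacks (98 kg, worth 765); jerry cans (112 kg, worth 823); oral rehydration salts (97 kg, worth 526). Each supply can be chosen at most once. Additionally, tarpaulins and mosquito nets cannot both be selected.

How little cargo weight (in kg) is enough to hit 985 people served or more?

Minimise kg subject to total people served ≥ 985.
Taking tarpaulins gives 1062 (≥ 985) for 119 kg.
Any bundle with less than 119 kg falls short of 985.

119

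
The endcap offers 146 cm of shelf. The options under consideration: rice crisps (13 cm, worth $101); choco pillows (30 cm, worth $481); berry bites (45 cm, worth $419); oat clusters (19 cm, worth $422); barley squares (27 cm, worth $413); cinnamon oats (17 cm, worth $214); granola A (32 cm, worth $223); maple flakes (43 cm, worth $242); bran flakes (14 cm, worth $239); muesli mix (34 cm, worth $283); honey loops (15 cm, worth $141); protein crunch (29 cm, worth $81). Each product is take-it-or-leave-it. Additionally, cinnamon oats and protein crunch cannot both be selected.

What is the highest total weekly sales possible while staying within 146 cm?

Ranking by ratio (weekly sales/cm): oat clusters 22.21, bran flakes 17.07, choco pillows 16.03, barley squares 15.30.
Filling by ratio: rice crisps + choco pillows + oat clusters + barley squares + cinnamon oats + bran flakes + honey loops for 2011, with 11 cm left unused.
Dropping rice crisps and honey loops frees 28 cm; slotting in muesli mix (34 cm) lifts the total to 2052 at 141 cm.
Runner-up rice crisps + choco pillows + oat clusters + barley squares + cinnamon oats + bran flakes + honey loops tops out at 2011.

2052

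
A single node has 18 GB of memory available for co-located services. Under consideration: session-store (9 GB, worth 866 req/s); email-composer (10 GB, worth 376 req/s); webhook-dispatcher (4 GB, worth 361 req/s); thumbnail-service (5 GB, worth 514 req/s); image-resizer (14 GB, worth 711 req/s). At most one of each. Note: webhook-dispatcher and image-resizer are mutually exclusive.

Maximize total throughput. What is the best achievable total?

Session-store + webhook-dispatcher + thumbnail-service uses 18 of the 18 GB and totals 1741.
Next best is session-store + thumbnail-service at 1380 (14 GB) — short by 361.

1741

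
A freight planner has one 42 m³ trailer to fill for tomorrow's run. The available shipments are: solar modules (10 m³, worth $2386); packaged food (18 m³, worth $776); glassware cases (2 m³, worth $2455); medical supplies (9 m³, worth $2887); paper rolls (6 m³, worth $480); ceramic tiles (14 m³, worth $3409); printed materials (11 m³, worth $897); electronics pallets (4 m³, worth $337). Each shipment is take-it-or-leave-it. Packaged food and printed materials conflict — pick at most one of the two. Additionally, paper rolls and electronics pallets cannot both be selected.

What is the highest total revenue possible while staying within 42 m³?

By revenue per m³: glassware cases 1227.50, medical supplies 320.78, ceramic tiles 243.50 lead.
Taking the top-ratio shipments first gives solar modules + glassware cases + medical supplies + ceramic tiles + electronics pallets for 11474 (39 m³).
Replace electronics pallets with paper rolls: the trade gains 143 net, giving 11617 at 41 m³.
The closest alternative, solar modules + glassware cases + medical supplies + ceramic tiles + electronics pallets, reaches only 11474.

11617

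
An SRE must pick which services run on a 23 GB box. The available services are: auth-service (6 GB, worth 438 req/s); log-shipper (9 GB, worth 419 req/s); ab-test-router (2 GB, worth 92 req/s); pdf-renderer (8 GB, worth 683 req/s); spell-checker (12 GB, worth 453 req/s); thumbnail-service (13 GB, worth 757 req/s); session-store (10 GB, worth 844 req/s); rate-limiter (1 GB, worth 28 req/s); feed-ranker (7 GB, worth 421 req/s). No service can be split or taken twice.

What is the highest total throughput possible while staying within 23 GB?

By throughput per GB: pdf-renderer 85.38, session-store 84.40, auth-service 73.00 lead.
Taking the top-ratio services first gives ab-test-router + pdf-renderer + session-store + rate-limiter for 1647 (21 GB).
Reworking the packing: auth-service + session-store + feed-ranker uses 23 GB and improves the total to 1703.
No other feasible combination exceeds 1703.

1703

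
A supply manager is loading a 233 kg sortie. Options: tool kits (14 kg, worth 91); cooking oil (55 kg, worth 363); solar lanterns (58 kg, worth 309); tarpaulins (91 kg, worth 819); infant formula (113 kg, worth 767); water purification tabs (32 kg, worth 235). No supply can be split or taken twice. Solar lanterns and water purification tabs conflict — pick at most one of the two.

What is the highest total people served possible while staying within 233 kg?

1677

Ranking by ratio (people served/kg): tarpaulins 9.00, water purification tabs 7.34, infant formula 6.79, cooking oil 6.60.
Greedy by ratio would take tool kits + cooking oil + tarpaulins + water purification tabs: 192 kg used, total 1508.
The 87 kg tied up in cooking oil and water purification tabs is better spent on infant formula — total rises to 1677 (218 kg).
The closest alternative, tarpaulins + infant formula, reaches only 1586.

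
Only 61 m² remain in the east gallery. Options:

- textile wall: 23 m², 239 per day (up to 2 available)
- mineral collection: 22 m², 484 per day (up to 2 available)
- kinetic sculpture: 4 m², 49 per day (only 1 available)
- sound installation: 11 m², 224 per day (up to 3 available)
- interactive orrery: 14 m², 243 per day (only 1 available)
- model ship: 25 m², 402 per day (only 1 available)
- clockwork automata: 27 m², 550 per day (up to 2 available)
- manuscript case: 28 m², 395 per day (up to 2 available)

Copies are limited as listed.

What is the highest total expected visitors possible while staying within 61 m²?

Greedy by ratio would take 2×mineral collection + kinetic sculpture + sound installation: 59 m² used, total 1241.
Replace mineral collection and kinetic sculpture with clockwork automata: the trade gains 17 net, giving 1258 at 60 m².
That's the maximum — no swap from here does better than 1258.

1258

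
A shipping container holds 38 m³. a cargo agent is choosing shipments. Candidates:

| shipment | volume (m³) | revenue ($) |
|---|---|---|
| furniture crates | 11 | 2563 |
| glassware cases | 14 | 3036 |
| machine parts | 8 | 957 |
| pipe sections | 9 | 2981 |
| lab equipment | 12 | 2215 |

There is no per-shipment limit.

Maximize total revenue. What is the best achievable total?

11924

4×pipe sections uses 36 of the 38 m³ and totals 11924.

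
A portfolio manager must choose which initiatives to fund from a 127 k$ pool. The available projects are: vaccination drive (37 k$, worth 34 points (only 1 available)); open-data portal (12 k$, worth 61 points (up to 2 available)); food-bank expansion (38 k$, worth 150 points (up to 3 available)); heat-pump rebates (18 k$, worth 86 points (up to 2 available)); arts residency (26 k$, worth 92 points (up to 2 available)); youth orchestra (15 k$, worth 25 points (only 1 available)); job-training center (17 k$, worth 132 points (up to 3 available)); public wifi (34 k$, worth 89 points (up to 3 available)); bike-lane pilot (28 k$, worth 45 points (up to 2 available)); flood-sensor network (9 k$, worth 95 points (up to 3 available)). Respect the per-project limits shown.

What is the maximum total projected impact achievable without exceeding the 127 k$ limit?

Greedy by ratio would take 2×open-data portal + heat-pump rebates + 3×job-training center + 3×flood-sensor network: 120 k$ used, total 889.
Replace open-data portal with heat-pump rebates: the trade gains 25 net, giving 914 at 126 k$.

914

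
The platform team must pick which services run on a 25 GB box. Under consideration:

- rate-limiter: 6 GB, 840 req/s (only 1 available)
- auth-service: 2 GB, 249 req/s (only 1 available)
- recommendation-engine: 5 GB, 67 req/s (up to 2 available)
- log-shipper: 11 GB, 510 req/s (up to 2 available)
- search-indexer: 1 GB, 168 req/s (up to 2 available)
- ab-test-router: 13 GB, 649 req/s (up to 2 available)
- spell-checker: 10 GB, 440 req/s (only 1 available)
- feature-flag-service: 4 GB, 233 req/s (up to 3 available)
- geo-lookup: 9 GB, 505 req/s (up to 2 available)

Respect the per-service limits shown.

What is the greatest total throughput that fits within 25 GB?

Ranking by ratio (throughput/GB): search-indexer 168.00, rate-limiter 140.00, auth-service 124.50, feature-flag-service 58.25.
Taking the top-ratio services first gives rate-limiter + auth-service + 2×search-indexer + 3×feature-flag-service for 2124 (22 GB).
Replace 2×feature-flag-service with log-shipper: the trade gains 44 net, giving 2168 at 25 GB.
No other feasible combination exceeds 2168.

2168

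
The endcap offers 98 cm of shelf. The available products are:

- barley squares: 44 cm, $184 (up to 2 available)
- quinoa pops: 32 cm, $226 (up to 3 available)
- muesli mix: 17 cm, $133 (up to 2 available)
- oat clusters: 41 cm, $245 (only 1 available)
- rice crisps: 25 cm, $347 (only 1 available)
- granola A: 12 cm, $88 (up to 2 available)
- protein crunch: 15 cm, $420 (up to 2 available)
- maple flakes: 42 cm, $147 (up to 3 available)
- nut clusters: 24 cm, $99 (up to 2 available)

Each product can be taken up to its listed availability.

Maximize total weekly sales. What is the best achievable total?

Ranking by ratio (weekly sales/cm): protein crunch 28.00, rice crisps 13.88, muesli mix 7.82.
A density-first pass picks 2×muesli mix + rice crisps + 2×protein crunch — 1453 at 89 cm.
The 17 cm tied up in muesli mix is better spent on 2×granola A — total rises to 1496 (96 cm).

1496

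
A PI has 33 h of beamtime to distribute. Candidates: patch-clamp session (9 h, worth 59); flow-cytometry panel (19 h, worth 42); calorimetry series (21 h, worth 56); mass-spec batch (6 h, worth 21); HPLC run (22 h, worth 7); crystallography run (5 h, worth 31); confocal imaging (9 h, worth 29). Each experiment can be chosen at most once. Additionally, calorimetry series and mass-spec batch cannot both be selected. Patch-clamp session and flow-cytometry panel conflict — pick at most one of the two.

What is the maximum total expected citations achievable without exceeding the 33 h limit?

Density check — patch-clamp session 6.56, crystallography run 6.20, mass-spec batch 3.50, confocal imaging 3.22 are the best per h.
The ratio ordering already packs tightly: patch-clamp session + mass-spec batch + crystallography run + confocal imaging, 29 h, 140.

140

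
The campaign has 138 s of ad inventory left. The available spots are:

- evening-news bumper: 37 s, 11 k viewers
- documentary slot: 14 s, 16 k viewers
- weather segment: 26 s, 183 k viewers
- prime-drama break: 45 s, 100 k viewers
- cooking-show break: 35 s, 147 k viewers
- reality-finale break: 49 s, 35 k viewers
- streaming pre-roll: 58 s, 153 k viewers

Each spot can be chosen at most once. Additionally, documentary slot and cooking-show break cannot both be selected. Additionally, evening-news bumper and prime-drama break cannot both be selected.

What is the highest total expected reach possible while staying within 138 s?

483

Best packing: weather segment + cooking-show break + streaming pre-roll — 119 s, 483 total.
Every other selection either busts 138 s or breaks a pairing rule or fails to beat 483.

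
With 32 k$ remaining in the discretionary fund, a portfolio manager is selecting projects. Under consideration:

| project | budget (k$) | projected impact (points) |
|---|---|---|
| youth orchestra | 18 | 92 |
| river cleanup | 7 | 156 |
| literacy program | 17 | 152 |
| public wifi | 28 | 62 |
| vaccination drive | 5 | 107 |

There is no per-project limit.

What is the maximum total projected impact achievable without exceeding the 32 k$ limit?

Density check — river cleanup 22.29, vaccination drive 21.40, literacy program 8.94, youth orchestra 5.11 are the best per k$.
Filling by ratio: 4×river cleanup for 624, with 4 k$ left unused.
Dropping 3×river cleanup frees 21 k$; slotting in 5×vaccination drive (25 k$) lifts the total to 691 at 32 k$.

691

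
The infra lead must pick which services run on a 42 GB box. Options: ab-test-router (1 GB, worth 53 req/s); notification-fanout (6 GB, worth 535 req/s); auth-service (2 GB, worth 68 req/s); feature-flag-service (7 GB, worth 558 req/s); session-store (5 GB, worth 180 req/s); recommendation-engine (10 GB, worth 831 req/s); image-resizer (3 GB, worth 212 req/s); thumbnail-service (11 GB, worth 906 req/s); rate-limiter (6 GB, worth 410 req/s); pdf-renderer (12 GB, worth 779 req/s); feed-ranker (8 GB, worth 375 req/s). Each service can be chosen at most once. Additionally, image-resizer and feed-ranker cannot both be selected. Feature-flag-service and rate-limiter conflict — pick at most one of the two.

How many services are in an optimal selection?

5

The maximum throughput within 42 GB is 3263.
notification-fanout + recommendation-engine + image-resizer + thumbnail-service + pdf-renderer hits 3263 at 42 GB.
Any selection reaching 3263 contains exactly 5 services.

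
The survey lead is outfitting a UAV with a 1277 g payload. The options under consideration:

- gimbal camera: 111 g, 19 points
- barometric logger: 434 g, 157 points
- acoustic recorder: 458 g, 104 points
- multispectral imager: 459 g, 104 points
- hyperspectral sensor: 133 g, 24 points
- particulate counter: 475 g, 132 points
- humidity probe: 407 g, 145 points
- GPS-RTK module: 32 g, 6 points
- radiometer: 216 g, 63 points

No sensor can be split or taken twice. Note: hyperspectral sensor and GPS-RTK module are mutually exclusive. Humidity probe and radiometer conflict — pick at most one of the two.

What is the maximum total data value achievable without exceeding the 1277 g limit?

Gimbal camera + barometric logger + particulate counter + GPS-RTK module + radiometer uses 1268 of the 1277 g and totals 377.
Runner-up barometric logger + hyperspectral sensor + particulate counter + radiometer tops out at 376.

377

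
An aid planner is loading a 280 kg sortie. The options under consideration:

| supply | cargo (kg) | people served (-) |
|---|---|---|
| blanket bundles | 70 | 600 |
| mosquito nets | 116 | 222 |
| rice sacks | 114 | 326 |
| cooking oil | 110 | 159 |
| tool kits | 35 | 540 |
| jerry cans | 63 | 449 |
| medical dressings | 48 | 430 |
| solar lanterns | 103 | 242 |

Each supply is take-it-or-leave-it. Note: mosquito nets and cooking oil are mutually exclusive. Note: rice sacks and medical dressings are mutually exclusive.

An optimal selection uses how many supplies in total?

4

The maximum people served within 280 kg is 2019.
blanket bundles + tool kits + jerry cans + medical dressings hits 2019 at 216 kg.
All optima have 4 supplies.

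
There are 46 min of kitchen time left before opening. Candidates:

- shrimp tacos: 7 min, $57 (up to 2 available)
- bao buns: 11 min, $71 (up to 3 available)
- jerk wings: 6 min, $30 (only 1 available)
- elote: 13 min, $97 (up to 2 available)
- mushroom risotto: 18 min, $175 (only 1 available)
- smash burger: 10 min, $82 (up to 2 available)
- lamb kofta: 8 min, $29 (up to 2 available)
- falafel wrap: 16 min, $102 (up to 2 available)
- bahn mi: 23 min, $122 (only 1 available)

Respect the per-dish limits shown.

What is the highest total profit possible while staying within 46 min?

Ranking by ratio (profit/min): mushroom risotto 9.72, smash burger 8.20, shrimp tacos 8.14.
Best packing: shrimp tacos + mushroom risotto + 2×smash burger — 45 min, 396 total.
The spare 1 min is too small for any remaining dish, and no exchange beats 396.

396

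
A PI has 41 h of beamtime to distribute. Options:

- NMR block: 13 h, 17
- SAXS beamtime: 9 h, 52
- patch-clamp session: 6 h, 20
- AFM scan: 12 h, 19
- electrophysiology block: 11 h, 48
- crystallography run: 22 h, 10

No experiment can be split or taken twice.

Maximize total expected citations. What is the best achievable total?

By expected citations per h: SAXS beamtime 5.78, electrophysiology block 4.36, patch-clamp session 3.33, AFM scan 1.58 lead.
The ratio ordering already packs tightly: SAXS beamtime + patch-clamp session + AFM scan + electrophysiology block, 38 h, 139.
Nothing else within 41 h beats 139.

139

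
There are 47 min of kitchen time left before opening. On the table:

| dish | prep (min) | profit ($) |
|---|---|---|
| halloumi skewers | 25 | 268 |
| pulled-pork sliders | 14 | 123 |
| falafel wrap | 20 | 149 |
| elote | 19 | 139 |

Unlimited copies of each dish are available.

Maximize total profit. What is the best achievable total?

417

Density check — halloumi skewers 10.72, pulled-pork sliders 8.79, falafel wrap 7.45, elote 7.32 are the best per min.
Taking the top-ratio dishes first gives halloumi skewers + pulled-pork sliders for 391 (39 min).
Replace pulled-pork sliders with falafel wrap: the trade gains 26 net, giving 417 at 45 min.
The spare 2 min is too small for any remaining dish, and no exchange beats 417.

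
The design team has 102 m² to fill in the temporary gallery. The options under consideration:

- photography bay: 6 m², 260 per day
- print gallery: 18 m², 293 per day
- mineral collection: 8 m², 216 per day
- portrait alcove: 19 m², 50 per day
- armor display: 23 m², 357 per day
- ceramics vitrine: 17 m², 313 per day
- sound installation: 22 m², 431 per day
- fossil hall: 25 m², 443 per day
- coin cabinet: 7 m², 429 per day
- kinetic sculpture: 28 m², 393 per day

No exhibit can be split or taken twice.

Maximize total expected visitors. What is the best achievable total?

2299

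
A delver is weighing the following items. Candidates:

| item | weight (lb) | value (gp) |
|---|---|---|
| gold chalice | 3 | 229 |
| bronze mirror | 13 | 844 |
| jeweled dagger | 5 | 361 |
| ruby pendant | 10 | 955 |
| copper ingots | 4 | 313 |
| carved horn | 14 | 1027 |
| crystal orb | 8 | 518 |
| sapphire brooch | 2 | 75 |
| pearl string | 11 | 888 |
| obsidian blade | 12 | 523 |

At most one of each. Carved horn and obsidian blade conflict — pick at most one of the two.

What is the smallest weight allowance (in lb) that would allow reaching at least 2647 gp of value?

33

Minimise lb subject to total value ≥ 2647.
jeweled dagger + ruby pendant + copper ingots + carved horn: 2656 value at 33 lb.
Below 33 lb the best achievable stays under 2647.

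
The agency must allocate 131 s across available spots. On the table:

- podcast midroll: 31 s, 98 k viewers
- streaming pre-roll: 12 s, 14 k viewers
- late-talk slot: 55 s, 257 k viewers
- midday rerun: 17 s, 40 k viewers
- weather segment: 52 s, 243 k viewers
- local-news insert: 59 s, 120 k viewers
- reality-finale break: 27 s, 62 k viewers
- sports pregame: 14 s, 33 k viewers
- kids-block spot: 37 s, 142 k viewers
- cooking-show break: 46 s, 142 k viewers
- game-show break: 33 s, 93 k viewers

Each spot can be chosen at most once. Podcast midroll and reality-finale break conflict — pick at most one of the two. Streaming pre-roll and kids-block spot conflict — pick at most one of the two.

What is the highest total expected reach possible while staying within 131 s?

540

By expected reach per s: weather segment 4.67, late-talk slot 4.67, kids-block spot 3.84, podcast midroll 3.16 lead.
A density-first pass picks late-talk slot + weather segment + sports pregame — 533 at 121 s.
Replace sports pregame with midday rerun: the trade gains 7 net, giving 540 at 124 s.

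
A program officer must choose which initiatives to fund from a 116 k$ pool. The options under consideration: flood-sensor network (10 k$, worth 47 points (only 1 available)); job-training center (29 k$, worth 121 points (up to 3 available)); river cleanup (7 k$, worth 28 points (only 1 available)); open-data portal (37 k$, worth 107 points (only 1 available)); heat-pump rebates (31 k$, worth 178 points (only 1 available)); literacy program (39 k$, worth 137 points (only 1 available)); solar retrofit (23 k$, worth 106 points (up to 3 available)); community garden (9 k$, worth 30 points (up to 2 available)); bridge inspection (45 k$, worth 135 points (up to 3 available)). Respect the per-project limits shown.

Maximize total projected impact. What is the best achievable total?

By projected impact per k$: heat-pump rebates 5.74, flood-sensor network 4.70, solar retrofit 4.61, job-training center 4.17 lead.
Greedy by ratio would take flood-sensor network + heat-pump rebates + 3×solar retrofit: 110 k$ used, total 543.
Dropping solar retrofit frees 23 k$; slotting in job-training center (29 k$) lifts the total to 558 at 116 k$.

558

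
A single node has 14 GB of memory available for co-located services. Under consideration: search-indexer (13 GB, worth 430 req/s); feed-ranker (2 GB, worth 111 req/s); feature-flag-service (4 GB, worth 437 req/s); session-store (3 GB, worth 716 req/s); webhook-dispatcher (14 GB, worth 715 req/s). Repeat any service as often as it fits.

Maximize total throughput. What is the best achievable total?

Feed-ranker + 4×session-store uses 14 of the 14 GB and totals 2975.
That's the maximum — no swap from here does better than 2975.

2975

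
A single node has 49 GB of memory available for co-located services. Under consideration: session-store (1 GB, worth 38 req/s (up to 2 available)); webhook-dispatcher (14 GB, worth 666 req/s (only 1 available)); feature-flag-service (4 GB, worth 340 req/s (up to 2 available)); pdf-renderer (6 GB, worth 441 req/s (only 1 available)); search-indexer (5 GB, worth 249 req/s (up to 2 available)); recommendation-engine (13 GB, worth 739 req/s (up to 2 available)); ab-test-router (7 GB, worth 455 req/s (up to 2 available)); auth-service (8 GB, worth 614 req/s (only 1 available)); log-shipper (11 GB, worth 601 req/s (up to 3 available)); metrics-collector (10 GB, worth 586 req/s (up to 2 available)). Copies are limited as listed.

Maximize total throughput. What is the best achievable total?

The ratio heuristic lands on 2×session-store + 2×feature-flag-service + pdf-renderer + 2×ab-test-router + auth-service + metrics-collector (3307) but leaves 1 GB idle.
Replace 2×session-store and metrics-collector with recommendation-engine: the trade gains 77 net, giving 3384 at 49 GB.
Every other selection either busts 49 GB or exceeds an availability limit or fails to beat 3384.

3384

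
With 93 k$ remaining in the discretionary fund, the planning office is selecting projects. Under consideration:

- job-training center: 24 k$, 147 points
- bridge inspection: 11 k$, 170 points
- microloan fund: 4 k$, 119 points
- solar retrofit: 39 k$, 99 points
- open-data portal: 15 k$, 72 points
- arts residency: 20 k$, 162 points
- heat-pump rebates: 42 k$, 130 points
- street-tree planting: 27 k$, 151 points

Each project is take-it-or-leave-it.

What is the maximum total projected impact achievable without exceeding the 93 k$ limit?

Ranking by ratio (projected impact/k$): microloan fund 29.75, bridge inspection 15.45, arts residency 8.10.
The ratio ordering already packs tightly: job-training center + bridge inspection + microloan fund + arts residency + street-tree planting, 86 k$, 749.

749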